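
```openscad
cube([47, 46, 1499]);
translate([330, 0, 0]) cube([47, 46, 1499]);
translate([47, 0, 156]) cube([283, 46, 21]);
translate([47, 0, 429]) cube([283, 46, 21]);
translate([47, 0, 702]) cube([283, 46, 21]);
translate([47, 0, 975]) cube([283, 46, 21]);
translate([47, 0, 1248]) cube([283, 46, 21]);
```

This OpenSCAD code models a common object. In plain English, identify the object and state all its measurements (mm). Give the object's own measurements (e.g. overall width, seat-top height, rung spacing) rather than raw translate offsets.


A straight ladder. Two 47×46 mm vertical rails, 1499 mm tall, stand 377 mm apart (outside-to-outside) with their front faces coplanar on the −y side. 5 rungs, each 46 mm deep and 21 mm tall, span between the inner faces of the rails, front faces flush with the rails. The lowest rung's underside is at z = 156 mm and rungs are spaced 273 mm apart (underside to underside).


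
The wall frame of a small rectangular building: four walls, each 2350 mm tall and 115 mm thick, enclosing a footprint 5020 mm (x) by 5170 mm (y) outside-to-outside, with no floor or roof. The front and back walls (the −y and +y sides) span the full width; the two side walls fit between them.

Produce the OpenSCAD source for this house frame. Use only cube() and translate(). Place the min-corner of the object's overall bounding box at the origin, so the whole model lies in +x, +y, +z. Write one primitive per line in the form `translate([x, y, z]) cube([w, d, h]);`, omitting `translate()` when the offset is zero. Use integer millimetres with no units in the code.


cube([5020, 115, 2350]);
translate([0, 5055, 0]) cube([5020, 115, 2350]);
translate([0, 115, 0]) cube([115, 4940, 2350]);
translate([4905, 115, 0]) cube([115, 4940, 2350]);


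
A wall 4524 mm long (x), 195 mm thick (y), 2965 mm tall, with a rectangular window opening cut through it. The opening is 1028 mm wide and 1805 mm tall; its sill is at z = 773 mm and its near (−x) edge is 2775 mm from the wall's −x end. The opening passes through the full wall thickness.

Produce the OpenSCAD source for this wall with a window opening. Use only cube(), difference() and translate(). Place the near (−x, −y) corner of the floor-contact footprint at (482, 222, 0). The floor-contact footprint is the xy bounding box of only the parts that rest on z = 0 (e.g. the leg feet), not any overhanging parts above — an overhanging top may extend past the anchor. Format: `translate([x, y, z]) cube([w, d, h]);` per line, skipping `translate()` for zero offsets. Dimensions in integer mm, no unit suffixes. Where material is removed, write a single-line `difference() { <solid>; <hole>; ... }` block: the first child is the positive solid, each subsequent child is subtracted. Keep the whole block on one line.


difference() { translate([482, 222, 0]) cube([4524, 195, 2965]); translate([3257, 222, 773]) cube([1028, 195, 1805]); }


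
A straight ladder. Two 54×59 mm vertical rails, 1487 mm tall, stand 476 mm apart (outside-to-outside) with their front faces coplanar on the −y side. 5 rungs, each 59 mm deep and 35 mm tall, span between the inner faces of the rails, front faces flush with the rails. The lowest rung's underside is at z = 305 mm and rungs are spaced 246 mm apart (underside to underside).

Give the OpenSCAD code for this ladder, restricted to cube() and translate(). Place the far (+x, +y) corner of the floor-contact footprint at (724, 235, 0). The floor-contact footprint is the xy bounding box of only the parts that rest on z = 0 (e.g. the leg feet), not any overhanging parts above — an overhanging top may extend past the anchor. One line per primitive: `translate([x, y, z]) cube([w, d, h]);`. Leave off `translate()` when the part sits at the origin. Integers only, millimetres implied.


translate([248, 176, 0]) cube([54, 59, 1487]);
translate([670, 176, 0]) cube([54, 59, 1487]);
translate([302, 176, 305]) cube([368, 59, 35]);
translate([302, 176, 551]) cube([368, 59, 35]);
translate([302, 176, 797]) cube([368, 59, 35]);
translate([302, 176, 1043]) cube([368, 59, 35]);
translate([302, 176, 1289]) cube([368, 59, 35]);


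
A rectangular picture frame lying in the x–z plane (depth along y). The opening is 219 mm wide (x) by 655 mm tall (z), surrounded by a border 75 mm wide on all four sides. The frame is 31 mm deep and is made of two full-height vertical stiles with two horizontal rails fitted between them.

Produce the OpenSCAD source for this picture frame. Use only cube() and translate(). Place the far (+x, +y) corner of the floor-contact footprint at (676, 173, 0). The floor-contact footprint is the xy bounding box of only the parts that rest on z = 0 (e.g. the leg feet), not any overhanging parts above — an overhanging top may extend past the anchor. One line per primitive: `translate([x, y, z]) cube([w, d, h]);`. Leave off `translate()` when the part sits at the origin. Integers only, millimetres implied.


translate([307, 142, 0]) cube([75, 31, 805]);
translate([601, 142, 0]) cube([75, 31, 805]);
translate([382, 142, 0]) cube([219, 31, 75]);
translate([382, 142, 730]) cube([219, 31, 75]);


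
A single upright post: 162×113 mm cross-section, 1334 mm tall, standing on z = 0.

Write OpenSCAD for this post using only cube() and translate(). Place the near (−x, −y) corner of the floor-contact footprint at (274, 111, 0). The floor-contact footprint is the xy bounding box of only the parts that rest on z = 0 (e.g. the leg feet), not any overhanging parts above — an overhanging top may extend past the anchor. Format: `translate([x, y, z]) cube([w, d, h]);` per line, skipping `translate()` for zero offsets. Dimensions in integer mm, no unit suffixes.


translate([274, 111, 0]) cube([162, 113, 1334]);


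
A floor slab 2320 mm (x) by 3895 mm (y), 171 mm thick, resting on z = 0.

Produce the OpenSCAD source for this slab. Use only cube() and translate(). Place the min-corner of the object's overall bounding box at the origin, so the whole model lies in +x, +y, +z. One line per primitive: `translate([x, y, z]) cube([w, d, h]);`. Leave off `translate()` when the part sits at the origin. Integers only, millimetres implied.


cube([2320, 3895, 171]);


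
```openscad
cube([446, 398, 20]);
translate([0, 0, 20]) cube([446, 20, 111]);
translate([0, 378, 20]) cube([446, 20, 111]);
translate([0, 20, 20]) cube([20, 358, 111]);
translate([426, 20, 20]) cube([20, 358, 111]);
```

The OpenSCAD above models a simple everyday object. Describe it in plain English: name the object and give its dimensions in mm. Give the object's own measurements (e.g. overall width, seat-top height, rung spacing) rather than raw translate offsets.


An open-topped rectangular box: outside dimensions 446×398×131 mm, with a uniform wall and base thickness of 20 mm. The base is a full 446×398 slab on the floor; four walls sit on top of the base. The front and back walls (the −y and +y sides) span the full width; the two side walls fit between them.


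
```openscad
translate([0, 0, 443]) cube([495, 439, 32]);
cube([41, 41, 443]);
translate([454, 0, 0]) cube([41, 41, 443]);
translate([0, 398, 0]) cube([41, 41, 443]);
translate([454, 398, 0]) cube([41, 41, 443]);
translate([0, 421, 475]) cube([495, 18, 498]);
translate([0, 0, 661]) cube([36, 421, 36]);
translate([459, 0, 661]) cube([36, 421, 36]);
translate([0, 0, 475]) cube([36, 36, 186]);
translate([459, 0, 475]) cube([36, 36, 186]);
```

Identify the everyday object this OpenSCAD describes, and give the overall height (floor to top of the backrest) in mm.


A chair. The overall height is 973 mm.

A slab on four corner posts with a tall panel at the back — a chair. The seat slab sits at z = 443 with thickness 32, and the 498 mm backrest starts at the seat top, so the overall height is 443 + 32 + 498 = 973 mm.


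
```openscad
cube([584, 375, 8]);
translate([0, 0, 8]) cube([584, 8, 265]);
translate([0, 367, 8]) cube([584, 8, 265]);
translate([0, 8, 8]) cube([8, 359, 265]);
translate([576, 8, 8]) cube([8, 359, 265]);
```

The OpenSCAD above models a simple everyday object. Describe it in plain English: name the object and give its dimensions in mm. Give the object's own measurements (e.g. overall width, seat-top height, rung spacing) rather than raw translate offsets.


An open-topped rectangular box: outside dimensions 584×375×273 mm, with a uniform wall and base thickness of 8 mm. The base is a full 584×375 slab on the floor; four walls sit on top of the base. The front and back walls (the −y and +y sides) span the full width; the two side walls fit between them.


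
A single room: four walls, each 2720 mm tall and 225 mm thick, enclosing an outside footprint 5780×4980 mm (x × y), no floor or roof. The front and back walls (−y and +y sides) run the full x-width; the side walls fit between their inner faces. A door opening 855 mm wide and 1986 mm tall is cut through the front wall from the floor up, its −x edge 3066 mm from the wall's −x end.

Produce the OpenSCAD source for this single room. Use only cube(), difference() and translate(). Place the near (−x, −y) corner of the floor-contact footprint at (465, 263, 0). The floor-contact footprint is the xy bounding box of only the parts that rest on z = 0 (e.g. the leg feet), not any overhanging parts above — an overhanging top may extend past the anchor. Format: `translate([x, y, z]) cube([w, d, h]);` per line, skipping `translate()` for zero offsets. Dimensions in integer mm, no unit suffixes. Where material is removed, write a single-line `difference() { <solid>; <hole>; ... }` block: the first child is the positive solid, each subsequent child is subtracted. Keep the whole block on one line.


difference() { translate([465, 263, 0]) cube([5780, 225, 2720]); translate([3531, 263, 0]) cube([855, 225, 1986]); }
translate([465, 5018, 0]) cube([5780, 225, 2720]);
translate([465, 488, 0]) cube([225, 4530, 2720]);
translate([6020, 488, 0]) cube([225, 4530, 2720]);


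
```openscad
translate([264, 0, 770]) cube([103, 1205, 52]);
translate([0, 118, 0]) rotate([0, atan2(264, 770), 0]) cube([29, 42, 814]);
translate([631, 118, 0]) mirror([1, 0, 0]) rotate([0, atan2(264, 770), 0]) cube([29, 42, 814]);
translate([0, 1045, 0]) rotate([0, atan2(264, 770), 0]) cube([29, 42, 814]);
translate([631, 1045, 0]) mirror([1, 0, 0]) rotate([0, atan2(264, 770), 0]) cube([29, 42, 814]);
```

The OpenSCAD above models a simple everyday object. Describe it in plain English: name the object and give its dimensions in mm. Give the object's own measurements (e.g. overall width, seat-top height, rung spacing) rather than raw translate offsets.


A sawhorse. A 103×1205×52 mm beam (x, y, z) sits on two A-frame leg pairs. Each pair is two raked legs of 29×42 mm section (42 mm along y) splaying symmetrically in x. Each leg rises 770 mm vertically over 264 mm of horizontal reach and is 814 mm long along its own axis. Every leg's outer bottom edge rests on the floor and its outer top edge meets a bottom edge of the beam — the left legs (tilting toward +x) meet the beam's −x bottom edge, the right legs (their mirror images, tilting toward −x) meet its +x bottom edge — so the leg tops tuck under the beam, the beam's underside is 770 mm above the floor, and the feet are 631 mm apart outside-to-outside with the beam centred between them. The two leg pairs are set in 118 mm from either end of the beam.


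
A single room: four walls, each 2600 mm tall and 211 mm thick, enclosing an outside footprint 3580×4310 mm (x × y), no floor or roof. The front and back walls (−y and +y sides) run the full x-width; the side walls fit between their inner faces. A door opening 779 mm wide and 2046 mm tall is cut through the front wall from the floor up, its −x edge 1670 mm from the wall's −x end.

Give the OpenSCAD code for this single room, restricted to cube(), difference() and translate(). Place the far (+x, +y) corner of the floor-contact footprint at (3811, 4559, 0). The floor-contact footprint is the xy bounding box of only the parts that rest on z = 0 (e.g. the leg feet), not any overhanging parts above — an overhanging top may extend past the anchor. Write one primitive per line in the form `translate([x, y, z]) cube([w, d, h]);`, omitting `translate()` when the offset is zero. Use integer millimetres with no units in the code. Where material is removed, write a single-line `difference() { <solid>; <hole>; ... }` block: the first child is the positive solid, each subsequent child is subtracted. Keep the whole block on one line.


difference() { translate([231, 249, 0]) cube([3580, 211, 2600]); translate([1901, 249, 0]) cube([779, 211, 2046]); }
translate([231, 4348, 0]) cube([3580, 211, 2600]);
translate([231, 460, 0]) cube([211, 3888, 2600]);
translate([3600, 460, 0]) cube([211, 3888, 2600]);


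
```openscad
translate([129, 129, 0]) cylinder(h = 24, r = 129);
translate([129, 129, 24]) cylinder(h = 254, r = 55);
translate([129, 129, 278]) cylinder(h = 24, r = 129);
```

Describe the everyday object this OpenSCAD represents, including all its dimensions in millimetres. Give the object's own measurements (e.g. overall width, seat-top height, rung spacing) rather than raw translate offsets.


A spool: two coaxial disc flanges of radius 129 mm and thickness 24 mm, joined by a core cylinder of radius 55 mm and height 254 mm. The lower flange rests on z = 0 and the three cylinders share a vertical axis.


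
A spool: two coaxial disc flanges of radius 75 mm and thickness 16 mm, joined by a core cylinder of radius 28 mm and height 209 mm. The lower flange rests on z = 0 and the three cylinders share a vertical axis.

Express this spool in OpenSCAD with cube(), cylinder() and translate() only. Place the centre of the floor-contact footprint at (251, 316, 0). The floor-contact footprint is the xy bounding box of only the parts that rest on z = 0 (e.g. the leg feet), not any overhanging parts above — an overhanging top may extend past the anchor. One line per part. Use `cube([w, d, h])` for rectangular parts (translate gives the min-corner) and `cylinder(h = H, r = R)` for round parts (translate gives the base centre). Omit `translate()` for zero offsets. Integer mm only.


translate([251, 316, 0]) cylinder(h = 16, r = 75);
translate([251, 316, 16]) cylinder(h = 209, r = 28);
translate([251, 316, 225]) cylinder(h = 16, r = 75);


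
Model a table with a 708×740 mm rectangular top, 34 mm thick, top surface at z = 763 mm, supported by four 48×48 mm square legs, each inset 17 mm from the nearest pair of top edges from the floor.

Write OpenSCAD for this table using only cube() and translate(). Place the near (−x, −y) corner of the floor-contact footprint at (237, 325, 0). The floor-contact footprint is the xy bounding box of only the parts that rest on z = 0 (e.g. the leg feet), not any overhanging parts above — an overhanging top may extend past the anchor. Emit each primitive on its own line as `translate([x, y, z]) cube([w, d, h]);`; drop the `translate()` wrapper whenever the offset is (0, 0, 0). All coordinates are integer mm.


translate([220, 308, 729]) cube([708, 740, 34]);
translate([237, 325, 0]) cube([48, 48, 729]);
translate([863, 325, 0]) cube([48, 48, 729]);
translate([237, 983, 0]) cube([48, 48, 729]);
translate([863, 983, 0]) cube([48, 48, 729]);


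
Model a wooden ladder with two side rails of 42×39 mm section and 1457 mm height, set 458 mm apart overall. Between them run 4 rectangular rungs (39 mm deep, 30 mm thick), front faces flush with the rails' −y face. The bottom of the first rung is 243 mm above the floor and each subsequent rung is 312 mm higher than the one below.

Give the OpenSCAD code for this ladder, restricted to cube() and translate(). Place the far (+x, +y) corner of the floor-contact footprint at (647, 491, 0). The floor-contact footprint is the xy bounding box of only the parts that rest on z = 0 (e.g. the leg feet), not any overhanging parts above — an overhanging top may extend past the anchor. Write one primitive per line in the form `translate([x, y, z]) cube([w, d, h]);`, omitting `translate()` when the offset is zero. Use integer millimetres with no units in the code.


translate([189, 452, 0]) cube([42, 39, 1457]);
translate([605, 452, 0]) cube([42, 39, 1457]);
translate([231, 452, 243]) cube([374, 39, 30]);
translate([231, 452, 555]) cube([374, 39, 30]);
translate([231, 452, 867]) cube([374, 39, 30]);
translate([231, 452, 1179]) cube([374, 39, 30]);


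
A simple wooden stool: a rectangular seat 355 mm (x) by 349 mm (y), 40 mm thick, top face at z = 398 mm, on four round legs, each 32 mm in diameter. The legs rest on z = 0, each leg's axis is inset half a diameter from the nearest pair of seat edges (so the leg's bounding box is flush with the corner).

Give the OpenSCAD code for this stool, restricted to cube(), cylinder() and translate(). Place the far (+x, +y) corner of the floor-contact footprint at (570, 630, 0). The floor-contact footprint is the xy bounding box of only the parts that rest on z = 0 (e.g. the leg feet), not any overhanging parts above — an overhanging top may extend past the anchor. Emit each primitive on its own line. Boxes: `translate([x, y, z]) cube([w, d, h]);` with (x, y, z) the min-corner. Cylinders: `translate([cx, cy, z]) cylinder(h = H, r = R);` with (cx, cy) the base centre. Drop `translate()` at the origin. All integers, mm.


translate([215, 281, 358]) cube([355, 349, 40]);
translate([231, 297, 0]) cylinder(h = 358, r = 16);
translate([554, 297, 0]) cylinder(h = 358, r = 16);
translate([231, 614, 0]) cylinder(h = 358, r = 16);
translate([554, 614, 0]) cylinder(h = 358, r = 16);


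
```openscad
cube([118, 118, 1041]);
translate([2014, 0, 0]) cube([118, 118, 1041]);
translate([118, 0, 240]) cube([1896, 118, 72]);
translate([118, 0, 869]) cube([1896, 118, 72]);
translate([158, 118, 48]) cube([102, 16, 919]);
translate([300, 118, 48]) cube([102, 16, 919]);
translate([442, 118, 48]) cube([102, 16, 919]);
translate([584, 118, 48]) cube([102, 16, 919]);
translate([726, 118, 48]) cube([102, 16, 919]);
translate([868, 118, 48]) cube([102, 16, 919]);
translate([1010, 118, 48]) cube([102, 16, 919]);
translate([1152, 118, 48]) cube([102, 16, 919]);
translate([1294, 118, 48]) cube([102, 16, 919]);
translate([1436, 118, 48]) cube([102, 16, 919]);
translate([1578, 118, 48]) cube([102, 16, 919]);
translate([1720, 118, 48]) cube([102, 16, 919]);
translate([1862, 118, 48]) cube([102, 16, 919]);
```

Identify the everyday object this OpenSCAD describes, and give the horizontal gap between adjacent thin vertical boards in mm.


A fence section. The picket gap is 40 mm.

Two posts, two rails, 13 pickets — a fence section. Span 1896 mm holds 13 pickets of 102 mm with 14 equal gaps: ⌊(1896 − 13·102) / 14⌋ = 40 mm.


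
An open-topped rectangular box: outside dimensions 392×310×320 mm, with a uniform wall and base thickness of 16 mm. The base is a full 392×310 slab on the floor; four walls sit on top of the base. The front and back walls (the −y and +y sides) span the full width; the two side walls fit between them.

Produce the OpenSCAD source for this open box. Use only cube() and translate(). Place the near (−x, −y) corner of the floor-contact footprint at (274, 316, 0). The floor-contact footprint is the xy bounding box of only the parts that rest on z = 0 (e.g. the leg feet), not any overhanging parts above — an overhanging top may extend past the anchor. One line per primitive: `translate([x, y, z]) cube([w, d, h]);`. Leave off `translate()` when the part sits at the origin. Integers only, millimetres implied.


translate([274, 316, 0]) cube([392, 310, 16]);
translate([274, 316, 16]) cube([392, 16, 304]);
translate([274, 610, 16]) cube([392, 16, 304]);
translate([274, 332, 16]) cube([16, 278, 304]);
translate([650, 332, 16]) cube([16, 278, 304]);


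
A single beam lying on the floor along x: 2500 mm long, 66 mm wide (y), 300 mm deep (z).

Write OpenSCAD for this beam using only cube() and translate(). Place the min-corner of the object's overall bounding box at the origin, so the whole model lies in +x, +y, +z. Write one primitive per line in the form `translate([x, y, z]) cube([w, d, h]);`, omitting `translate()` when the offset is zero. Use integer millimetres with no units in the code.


cube([2500, 66, 300]);


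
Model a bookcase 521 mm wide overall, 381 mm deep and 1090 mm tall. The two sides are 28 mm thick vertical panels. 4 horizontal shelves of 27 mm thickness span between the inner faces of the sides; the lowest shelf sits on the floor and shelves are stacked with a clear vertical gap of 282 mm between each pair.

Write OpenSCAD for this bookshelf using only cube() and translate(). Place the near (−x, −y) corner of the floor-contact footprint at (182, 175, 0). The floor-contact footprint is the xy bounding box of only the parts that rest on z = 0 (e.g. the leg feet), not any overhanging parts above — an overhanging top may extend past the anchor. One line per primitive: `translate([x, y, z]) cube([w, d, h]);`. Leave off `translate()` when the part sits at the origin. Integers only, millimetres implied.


translate([182, 175, 0]) cube([28, 381, 1090]);
translate([675, 175, 0]) cube([28, 381, 1090]);
translate([210, 175, 0]) cube([465, 381, 27]);
translate([210, 175, 309]) cube([465, 381, 27]);
translate([210, 175, 618]) cube([465, 381, 27]);
translate([210, 175, 927]) cube([465, 381, 27]);


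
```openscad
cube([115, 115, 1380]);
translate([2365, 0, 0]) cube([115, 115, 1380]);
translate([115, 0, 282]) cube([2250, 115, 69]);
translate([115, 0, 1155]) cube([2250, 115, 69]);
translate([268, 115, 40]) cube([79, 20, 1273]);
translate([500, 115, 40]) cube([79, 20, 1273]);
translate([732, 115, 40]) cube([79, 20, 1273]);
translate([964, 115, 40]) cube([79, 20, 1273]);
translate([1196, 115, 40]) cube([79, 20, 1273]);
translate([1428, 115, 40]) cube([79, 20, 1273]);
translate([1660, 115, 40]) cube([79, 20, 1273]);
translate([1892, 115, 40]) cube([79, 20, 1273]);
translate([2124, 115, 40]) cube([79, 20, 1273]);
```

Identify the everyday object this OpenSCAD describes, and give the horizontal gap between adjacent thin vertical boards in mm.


A fence section. The picket gap is 153 mm.

Two posts, two rails, 9 pickets — a fence section. Span 2250 mm holds 9 pickets of 79 mm with 10 equal gaps: ⌊(2250 − 9·79) / 10⌋ = 153 mm.


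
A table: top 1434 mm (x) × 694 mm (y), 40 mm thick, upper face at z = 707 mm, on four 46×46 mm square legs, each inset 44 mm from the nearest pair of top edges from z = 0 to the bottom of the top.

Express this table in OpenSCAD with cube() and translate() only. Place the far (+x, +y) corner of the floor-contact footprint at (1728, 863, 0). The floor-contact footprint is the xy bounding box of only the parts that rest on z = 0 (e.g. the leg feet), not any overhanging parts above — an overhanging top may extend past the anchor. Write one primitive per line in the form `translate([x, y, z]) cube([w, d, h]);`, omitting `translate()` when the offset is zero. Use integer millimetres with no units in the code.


translate([338, 213, 667]) cube([1434, 694, 40]);
translate([382, 257, 0]) cube([46, 46, 667]);
translate([1682, 257, 0]) cube([46, 46, 667]);
translate([382, 817, 0]) cube([46, 46, 667]);
translate([1682, 817, 0]) cube([46, 46, 667]);


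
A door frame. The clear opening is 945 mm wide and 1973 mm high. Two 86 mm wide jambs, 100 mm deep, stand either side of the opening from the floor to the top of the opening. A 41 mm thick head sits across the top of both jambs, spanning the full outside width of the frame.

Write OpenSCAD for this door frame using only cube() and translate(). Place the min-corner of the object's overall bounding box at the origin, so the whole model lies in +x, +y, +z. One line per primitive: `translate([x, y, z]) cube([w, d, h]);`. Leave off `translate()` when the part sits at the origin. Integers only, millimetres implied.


cube([86, 100, 1973]);
translate([1031, 0, 0]) cube([86, 100, 1973]);
translate([0, 0, 1973]) cube([1117, 100, 41]);


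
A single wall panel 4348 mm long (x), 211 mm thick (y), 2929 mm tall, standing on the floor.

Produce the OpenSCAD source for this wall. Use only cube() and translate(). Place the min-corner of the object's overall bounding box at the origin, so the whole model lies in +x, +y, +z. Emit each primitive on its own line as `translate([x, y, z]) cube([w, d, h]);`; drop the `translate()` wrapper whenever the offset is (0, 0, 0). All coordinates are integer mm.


cube([4348, 211, 2929]);


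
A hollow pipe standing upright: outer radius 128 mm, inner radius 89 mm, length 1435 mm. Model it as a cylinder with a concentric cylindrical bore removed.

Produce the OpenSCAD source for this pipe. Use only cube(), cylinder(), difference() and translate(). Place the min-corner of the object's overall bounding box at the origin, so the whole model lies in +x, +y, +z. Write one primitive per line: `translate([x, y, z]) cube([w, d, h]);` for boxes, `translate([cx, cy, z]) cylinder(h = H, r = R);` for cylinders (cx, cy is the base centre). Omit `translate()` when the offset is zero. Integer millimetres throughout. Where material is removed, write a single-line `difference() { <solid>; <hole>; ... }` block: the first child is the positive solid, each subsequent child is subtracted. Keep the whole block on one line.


difference() { translate([128, 128, 0]) cylinder(h = 1435, r = 128); translate([128, 128, 0]) cylinder(h = 1435, r = 89); }


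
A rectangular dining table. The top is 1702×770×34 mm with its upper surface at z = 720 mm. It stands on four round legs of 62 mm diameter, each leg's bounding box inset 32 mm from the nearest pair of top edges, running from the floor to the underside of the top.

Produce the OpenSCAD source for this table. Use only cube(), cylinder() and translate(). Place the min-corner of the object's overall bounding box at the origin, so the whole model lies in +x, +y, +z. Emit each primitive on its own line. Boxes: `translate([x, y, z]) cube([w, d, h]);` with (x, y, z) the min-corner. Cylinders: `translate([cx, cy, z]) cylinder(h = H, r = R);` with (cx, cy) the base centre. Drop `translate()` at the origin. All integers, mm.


translate([0, 0, 686]) cube([1702, 770, 34]);
translate([63, 63, 0]) cylinder(h = 686, r = 31);
translate([1639, 63, 0]) cylinder(h = 686, r = 31);
translate([63, 707, 0]) cylinder(h = 686, r = 31);
translate([1639, 707, 0]) cylinder(h = 686, r = 31);


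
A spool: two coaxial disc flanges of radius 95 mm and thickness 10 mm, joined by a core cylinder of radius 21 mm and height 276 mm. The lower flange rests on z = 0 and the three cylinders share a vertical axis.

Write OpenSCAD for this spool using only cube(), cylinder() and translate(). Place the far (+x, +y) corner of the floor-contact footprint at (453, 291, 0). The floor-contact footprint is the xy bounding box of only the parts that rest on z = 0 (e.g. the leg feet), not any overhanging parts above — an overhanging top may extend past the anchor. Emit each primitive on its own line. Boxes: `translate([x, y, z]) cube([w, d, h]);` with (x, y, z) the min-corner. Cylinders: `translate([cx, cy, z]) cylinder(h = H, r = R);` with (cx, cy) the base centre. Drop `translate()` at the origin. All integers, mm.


translate([358, 196, 0]) cylinder(h = 10, r = 95);
translate([358, 196, 10]) cylinder(h = 276, r = 21);
translate([358, 196, 286]) cylinder(h = 10, r = 95);


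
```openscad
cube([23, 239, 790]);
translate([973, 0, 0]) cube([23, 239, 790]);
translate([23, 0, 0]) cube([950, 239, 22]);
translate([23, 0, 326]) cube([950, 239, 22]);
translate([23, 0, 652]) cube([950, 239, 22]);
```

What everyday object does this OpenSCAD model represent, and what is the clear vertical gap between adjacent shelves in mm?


A bookshelf. The clear shelf gap is 304 mm.

Two tall side panels with 3 horizontal boards between them — a bookshelf. The first two shelf undersides are at z = 0 and z = 326; with shelf thickness 22, the clear gap is 326 − 0 − 22 = 304 mm.


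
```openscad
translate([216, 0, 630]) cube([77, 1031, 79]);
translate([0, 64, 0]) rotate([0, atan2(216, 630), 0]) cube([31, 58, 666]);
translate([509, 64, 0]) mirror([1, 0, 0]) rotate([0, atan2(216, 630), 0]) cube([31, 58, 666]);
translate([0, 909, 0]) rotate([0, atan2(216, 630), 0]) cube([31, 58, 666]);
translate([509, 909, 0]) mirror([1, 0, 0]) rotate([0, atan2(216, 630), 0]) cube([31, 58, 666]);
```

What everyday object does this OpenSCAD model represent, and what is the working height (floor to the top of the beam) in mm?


A sawhorse. The overall height is 709 mm.

A beam across two mirrored pairs of raked legs — a sawhorse. The beam's underside is at z = 630 (matching the legs' vertical rise in atan2(216, 630)) and the beam is 79 mm tall, so its top is at 630 + 79 = 709 mm. The raked legs top out at the beam's underside, so that is the highest point.


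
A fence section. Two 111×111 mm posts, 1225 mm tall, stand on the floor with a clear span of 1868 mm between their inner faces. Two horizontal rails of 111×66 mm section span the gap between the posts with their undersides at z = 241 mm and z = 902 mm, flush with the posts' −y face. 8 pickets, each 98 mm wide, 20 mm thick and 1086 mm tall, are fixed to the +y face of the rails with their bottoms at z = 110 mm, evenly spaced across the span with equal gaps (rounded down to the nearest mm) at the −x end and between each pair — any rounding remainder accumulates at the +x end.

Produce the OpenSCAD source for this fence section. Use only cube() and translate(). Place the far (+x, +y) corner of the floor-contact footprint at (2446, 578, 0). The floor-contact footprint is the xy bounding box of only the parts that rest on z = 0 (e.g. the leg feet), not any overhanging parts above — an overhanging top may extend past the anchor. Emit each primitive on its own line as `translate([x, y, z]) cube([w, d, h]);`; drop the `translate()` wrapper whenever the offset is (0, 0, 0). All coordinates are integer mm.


translate([356, 467, 0]) cube([111, 111, 1225]);
translate([2335, 467, 0]) cube([111, 111, 1225]);
translate([467, 467, 241]) cube([1868, 111, 66]);
translate([467, 467, 902]) cube([1868, 111, 66]);
translate([587, 578, 110]) cube([98, 20, 1086]);
translate([805, 578, 110]) cube([98, 20, 1086]);
translate([1023, 578, 110]) cube([98, 20, 1086]);
translate([1241, 578, 110]) cube([98, 20, 1086]);
translate([1459, 578, 110]) cube([98, 20, 1086]);
translate([1677, 578, 110]) cube([98, 20, 1086]);
translate([1895, 578, 110]) cube([98, 20, 1086]);
translate([2113, 578, 110]) cube([98, 20, 1086]);


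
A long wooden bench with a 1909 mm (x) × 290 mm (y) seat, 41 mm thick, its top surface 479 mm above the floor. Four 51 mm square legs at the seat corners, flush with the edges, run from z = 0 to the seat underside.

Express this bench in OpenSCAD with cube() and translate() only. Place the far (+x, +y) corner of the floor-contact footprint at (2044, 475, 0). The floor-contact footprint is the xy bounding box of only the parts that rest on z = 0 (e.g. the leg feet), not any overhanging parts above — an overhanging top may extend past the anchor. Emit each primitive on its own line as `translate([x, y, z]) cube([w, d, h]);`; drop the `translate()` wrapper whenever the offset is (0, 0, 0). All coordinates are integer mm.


// leg_h = 479 − 41 = 438
translate([135, 185, 438]) cube([1909, 290, 41]);
translate([135, 185, 0]) cube([51, 51, 438]);
translate([135, 424, 0]) cube([51, 51, 438]);
translate([1993, 185, 0]) cube([51, 51, 438]);
translate([1993, 424, 0]) cube([51, 51, 438]);


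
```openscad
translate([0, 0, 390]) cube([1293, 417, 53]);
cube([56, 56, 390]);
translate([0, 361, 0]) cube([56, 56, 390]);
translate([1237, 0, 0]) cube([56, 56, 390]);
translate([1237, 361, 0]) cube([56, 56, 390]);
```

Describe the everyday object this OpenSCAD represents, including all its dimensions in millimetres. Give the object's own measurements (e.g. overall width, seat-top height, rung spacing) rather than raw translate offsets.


A bench: a 1293×417 mm seat slab, 53 mm thick, top at z = 443 mm, on four 56×56 mm square legs flush with the seat corners and standing on z = 0.


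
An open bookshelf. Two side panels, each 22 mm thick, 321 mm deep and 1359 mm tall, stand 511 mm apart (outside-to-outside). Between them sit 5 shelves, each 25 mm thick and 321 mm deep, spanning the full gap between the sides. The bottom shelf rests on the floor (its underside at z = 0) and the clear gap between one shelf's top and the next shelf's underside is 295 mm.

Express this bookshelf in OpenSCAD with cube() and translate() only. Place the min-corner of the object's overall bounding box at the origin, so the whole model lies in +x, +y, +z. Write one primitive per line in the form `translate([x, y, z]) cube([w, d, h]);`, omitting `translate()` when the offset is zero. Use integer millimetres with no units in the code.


cube([22, 321, 1359]);
translate([489, 0, 0]) cube([22, 321, 1359]);
translate([22, 0, 0]) cube([467, 321, 25]);
translate([22, 0, 320]) cube([467, 321, 25]);
translate([22, 0, 640]) cube([467, 321, 25]);
translate([22, 0, 960]) cube([467, 321, 25]);
translate([22, 0, 1280]) cube([467, 321, 25]);


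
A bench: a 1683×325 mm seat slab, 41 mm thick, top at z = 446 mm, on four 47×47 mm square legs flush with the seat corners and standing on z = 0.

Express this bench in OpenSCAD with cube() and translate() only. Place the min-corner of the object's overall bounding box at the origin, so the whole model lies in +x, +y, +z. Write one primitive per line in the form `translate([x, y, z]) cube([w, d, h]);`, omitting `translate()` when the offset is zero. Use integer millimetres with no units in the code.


// leg_h = 446 − 41 = 405
translate([0, 0, 405]) cube([1683, 325, 41]);
cube([47, 47, 405]);
translate([0, 278, 0]) cube([47, 47, 405]);
translate([1636, 0, 0]) cube([47, 47, 405]);
translate([1636, 278, 0]) cube([47, 47, 405]);


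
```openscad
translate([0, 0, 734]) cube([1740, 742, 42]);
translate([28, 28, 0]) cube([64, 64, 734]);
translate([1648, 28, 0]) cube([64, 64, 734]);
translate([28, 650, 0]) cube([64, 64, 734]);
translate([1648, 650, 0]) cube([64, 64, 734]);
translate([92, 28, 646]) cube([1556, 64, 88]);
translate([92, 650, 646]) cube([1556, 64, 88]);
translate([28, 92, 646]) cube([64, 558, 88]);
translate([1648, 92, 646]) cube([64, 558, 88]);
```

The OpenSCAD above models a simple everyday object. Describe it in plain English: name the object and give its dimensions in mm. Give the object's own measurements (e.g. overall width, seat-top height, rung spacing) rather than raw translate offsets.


A table: top 1740 mm (x) × 742 mm (y), 42 mm thick, upper face at z = 776 mm, on four 64×64 mm square legs, each inset 28 mm from the nearest pair of top edges from z = 0 to the bottom of the top. Four apron rails, 64 mm thick and 88 mm tall, run between adjacent legs with their top edges flush with the underside of the top and their outer faces flush with the legs' outer faces.


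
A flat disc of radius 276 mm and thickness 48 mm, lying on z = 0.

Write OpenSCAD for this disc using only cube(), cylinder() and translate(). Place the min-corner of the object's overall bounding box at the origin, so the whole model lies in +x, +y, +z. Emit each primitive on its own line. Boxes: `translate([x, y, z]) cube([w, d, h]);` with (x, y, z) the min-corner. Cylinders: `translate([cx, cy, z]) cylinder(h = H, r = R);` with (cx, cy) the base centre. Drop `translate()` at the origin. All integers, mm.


translate([276, 276, 0]) cylinder(h = 48, r = 276);


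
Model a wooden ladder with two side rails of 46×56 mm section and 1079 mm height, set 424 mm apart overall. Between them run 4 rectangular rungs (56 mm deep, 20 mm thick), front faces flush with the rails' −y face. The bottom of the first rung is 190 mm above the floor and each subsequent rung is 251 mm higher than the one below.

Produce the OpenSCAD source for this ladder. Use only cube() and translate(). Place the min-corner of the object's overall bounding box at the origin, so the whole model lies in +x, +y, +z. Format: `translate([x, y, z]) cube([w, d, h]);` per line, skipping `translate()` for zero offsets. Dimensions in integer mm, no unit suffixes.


cube([46, 56, 1079]);
translate([378, 0, 0]) cube([46, 56, 1079]);
translate([46, 0, 190]) cube([332, 56, 20]);
translate([46, 0, 441]) cube([332, 56, 20]);
translate([46, 0, 692]) cube([332, 56, 20]);
translate([46, 0, 943]) cube([332, 56, 20]);


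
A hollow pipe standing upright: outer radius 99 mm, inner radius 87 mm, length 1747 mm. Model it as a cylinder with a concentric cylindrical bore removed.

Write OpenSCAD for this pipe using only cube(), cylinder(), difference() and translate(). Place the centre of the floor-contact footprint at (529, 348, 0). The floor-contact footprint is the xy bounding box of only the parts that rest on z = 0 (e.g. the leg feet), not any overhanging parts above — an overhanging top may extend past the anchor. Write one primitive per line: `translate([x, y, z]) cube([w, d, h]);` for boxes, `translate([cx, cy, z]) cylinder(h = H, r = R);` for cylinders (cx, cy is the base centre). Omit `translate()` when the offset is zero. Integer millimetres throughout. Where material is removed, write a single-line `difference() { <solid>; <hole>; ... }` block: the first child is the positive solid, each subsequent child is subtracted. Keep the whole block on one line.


difference() { translate([529, 348, 0]) cylinder(h = 1747, r = 99); translate([529, 348, 0]) cylinder(h = 1747, r = 87); }


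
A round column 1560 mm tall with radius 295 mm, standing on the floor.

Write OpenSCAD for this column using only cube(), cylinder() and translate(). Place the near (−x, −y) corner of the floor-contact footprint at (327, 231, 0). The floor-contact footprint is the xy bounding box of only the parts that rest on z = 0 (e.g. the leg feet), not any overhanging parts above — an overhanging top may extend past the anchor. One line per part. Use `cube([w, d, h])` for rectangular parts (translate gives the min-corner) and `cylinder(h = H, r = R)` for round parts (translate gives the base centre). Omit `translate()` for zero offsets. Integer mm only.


translate([622, 526, 0]) cylinder(h = 1560, r = 295);


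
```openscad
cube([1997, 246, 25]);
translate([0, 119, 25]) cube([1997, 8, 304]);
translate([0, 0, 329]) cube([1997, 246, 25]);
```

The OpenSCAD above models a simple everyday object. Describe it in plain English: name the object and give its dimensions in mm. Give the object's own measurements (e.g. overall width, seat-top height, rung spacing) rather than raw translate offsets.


An I-beam lying along x, 1997 mm long. Overall section height 354 mm. Two flanges 246 mm wide (y) and 25 mm thick, one on the floor and one at the top; a web 8 mm thick runs between them, centred on the flange width.


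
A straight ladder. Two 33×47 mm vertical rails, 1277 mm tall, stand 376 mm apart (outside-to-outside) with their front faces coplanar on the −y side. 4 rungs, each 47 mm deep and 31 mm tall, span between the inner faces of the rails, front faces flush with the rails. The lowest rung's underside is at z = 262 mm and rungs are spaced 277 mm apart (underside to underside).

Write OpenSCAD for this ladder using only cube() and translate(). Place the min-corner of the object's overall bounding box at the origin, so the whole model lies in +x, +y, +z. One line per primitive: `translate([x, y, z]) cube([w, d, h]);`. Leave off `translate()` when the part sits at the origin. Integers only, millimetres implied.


cube([33, 47, 1277]);
translate([343, 0, 0]) cube([33, 47, 1277]);
translate([33, 0, 262]) cube([310, 47, 31]);
translate([33, 0, 539]) cube([310, 47, 31]);
translate([33, 0, 816]) cube([310, 47, 31]);
translate([33, 0, 1093]) cube([310, 47, 31]);


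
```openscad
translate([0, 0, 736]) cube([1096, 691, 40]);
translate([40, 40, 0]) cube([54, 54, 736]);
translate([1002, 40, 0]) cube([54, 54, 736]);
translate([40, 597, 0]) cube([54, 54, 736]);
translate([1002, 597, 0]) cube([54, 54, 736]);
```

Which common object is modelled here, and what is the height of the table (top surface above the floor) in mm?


A table. The table height is 776 mm.

A 1096×691×40 slab sits at z = 736 on four 54 mm square posts — a table. The top surface is at 736 + 40 = 776 mm.
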